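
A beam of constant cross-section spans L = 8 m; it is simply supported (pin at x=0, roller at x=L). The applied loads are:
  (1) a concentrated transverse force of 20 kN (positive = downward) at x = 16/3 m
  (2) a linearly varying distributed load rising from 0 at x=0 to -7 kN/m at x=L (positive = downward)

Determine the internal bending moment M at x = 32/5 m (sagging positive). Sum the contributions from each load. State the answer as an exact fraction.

Load 1 — point force P=20 kN at a=16/3 m (b=L-a=8/3):
  M_1 = Pa(L-x)/L  [x>a] = 20·(16/3)·(8-(32/5))/8 = 64/3 kN·m
Load 2 — triangular load w₀=-7 kN/m (0→w₀ over full span):
  M_2 = w₀Lx/6 - w₀x³/(6L) = (-7)·8·(32/5)/6 - (-7)·(32/5)³/(6·8) = -2688/125 kN·m
Superposition: M = Σ M_i = -64/375 kN·m ≈ -0.170667 kN·m

M(32/5) = -64/375 kN·m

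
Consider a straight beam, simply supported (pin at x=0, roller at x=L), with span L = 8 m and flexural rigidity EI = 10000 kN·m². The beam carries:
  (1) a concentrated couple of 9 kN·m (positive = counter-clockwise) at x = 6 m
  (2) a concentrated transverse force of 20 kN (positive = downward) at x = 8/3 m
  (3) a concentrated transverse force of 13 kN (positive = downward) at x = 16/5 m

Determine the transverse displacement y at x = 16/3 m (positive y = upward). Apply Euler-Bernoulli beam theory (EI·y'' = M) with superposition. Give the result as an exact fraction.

y(16/3) = -2117563/75937500 m

Load 1 — applied couple M₀=9 kN·m at a=6 m (b=L-a=2):
  y_1 = (M₀x³/(6L)+C₁x)/EI  [x≤a] with C₁=M₀(3b²-L²)/(6L)=-39/4 = (9·(16/3)³/(6·8)+(-39/4)·(16/3))/10000 = -53/22500 m
Load 2 — point force P=20 kN at a=8/3 m (b=L-a=16/3):
  y_2 = -Pa(L-x)(2Lx-a²-x²)/(6LEI)  [x>a] = -20·(8/3)·(8-(16/3))·(2·8·(16/3)-(8/3)²-(16/3)²)/(6·8·10000) = -448/30375 m
Load 3 — point force P=13 kN at a=16/5 m (b=L-a=24/5):
  y_3 = -Pa(L-x)(2Lx-a²-x²)/(6LEI)  [x>a] = -13·(16/5)·(8-(16/3))·(2·8·(16/3)-(16/5)²-(16/3)²)/(6·8·10000) = -68224/6328125 m
Superposition: y = Σ y_i = -2117563/75937500 m ≈ -0.027886 m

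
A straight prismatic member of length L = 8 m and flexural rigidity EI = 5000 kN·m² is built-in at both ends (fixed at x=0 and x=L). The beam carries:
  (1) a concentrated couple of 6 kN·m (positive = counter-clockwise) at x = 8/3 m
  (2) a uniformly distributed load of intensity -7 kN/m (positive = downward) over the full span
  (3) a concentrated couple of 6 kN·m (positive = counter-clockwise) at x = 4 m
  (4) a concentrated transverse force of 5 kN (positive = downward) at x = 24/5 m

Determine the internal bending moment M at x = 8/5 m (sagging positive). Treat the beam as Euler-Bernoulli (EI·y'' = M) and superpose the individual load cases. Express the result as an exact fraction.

Load 1 — applied couple M₀=6 kN·m at a=8/3 m (b=L-a=16/3):
  M_1 = R_Ax - M_A  [x≤a] with R_A=1, M_A=0 = 1·(8/5) - 0 = 8/5 kN·m
Load 2 — uniform load w=-7 kN/m over full span:
  M_2 = wLx/2 - wL²/12 - wx²/2 = (-7)·8·(8/5)/2 - (-7)·8²/12 - (-7)·(8/5)²/2 = 112/75 kN·m
Load 3 — applied couple M₀=6 kN·m at a=4 m (b=L-a=4):
  M_3 = R_Ax - M_A  [x≤a] with R_A=9/8, M_A=3/2 = (9/8)·(8/5) - (3/2) = 3/10 kN·m
Load 4 — point force P=5 kN at a=24/5 m (b=L-a=16/5):
  M_4 = Pb²(3a+b)x/L³ - Pab²/L²  [x≤a] = 5·(16/5)²·(3·(24/5)+(16/5))·(8/5)/8³ - 5·(24/5)·(16/5)²/8² = -128/125 kN·m
Superposition: M = Σ M_i = 1777/750 kN·m ≈ 2.369333 kN·m

M(8/5) = 1777/750 kN·m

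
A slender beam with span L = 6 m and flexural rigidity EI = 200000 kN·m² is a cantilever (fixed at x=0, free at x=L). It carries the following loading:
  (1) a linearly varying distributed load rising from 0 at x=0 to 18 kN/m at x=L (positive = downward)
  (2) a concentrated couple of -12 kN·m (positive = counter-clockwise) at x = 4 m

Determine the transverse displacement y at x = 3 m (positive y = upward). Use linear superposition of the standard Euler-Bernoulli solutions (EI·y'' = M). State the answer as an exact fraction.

y(3) = -31563/8000000 m

Load 1 — triangular load w₀=18 kN/m (0→w₀ over full span):
  y_1 = (w₀Lx³/12-w₀L²x²/6-w₀x⁵/(120L))/EI = (18·6·3³/12-18·6²·3²/6-18·3⁵/(120·6))/200000 = -29403/8000000 m
Load 2 — applied couple M₀=-12 kN·m at a=4 m (b=L-a=2):
  y_2 = M₀x²/(2EI)  [x≤a] = (-12)·3²/(2·200000) = -27/100000 m
Superposition: y = Σ y_i = -31563/8000000 m ≈ -0.003945 m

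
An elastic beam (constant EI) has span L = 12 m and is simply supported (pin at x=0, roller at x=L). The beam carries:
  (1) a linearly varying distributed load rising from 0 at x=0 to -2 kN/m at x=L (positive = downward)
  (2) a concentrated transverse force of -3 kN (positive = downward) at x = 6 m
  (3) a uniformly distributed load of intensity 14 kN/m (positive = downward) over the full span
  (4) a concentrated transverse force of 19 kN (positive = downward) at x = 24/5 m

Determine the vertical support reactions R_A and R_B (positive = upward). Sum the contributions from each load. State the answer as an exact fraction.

R_A = 899/10 kN, R_B = 821/10 kN

Load 1 — triangular load w₀=-2 kN/m (0→w₀ over full span):
  R_A = w₀L/6 = (-2)·12/6 = -4 kN
  R_B = w₀L/3 = (-2)·12/3 = -8 kN
Load 2 — point force P=-3 kN at a=6 m (b=L-a=6):
  R_A = Pb/L = (-3)·6/12 = -3/2 kN
  R_B = Pa/L = (-3)·6/12 = -3/2 kN
Load 3 — uniform load w=14 kN/m over full span:
  R_A = wL/2 = 14·12/2 = 84 kN
  R_B = wL/2 = 14·12/2 = 84 kN
Load 4 — point force P=19 kN at a=24/5 m (b=L-a=36/5):
  R_A = Pb/L = 19·(36/5)/12 = 57/5 kN
  R_B = Pa/L = 19·(24/5)/12 = 38/5 kN
Superposition: R_A = 899/10 kN, R_B = 821/10 kN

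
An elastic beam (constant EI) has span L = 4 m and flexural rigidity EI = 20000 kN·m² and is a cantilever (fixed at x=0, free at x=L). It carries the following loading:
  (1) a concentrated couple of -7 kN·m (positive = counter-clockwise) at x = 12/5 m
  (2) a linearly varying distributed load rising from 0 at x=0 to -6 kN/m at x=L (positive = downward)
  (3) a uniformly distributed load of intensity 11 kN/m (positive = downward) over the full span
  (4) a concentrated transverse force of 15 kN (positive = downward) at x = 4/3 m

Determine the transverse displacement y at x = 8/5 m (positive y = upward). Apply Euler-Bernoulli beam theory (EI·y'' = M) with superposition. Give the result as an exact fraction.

Load 1 — applied couple M₀=-7 kN·m at a=12/5 m (b=L-a=8/5):
  y_1 = M₀x²/(2EI)  [x≤a] = (-7)·(8/5)²/(2·20000) = -7/15625 m
Load 2 — triangular load w₀=-6 kN/m (0→w₀ over full span):
  y_2 = (w₀Lx³/12-w₀L²x²/6-w₀x⁵/(120L))/EI = ((-6)·4·(8/5)³/12-(-6)·4²·(8/5)²/6-(-6)·(8/5)⁵/(120·4))/20000 = 16064/9765625 m
Load 3 — uniform load w=11 kN/m over full span:
  y_3 = -wx²(x²-4Lx+6L²)/(24EI) = -11·(8/5)²·((8/5)²-4·4·(8/5)+6·4²)/(24·20000) = -1672/390625 m
Load 4 — point force P=15 kN at a=4/3 m (b=L-a=8/3):
  y_4 = -Pa²(3x-a)/(6EI)  [x>a] = -15·(4/3)²·(3·(8/5)-(4/3))/(6·20000) = -13/16875 m
Superposition: y = Σ y_i = -1016122/263671875 m ≈ -0.003854 m

y(8/5) = -1016122/263671875 m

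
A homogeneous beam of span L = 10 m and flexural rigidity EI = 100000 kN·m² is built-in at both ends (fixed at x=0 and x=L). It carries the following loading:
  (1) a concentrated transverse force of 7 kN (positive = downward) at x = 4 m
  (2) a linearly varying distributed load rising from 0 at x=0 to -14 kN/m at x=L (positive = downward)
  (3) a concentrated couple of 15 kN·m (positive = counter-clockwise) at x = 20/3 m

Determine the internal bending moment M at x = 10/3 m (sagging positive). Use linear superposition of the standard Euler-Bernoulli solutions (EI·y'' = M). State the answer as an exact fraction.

Load 1 — point force P=7 kN at a=4 m (b=L-a=6):
  M_1 = Pb²(3a+b)x/L³ - Pab²/L²  [x≤a] = 7·6²·(3·4+6)·(10/3)/10³ - 7·4·6²/10² = 126/25 kN·m
Load 2 — triangular load w₀=-14 kN/m (0→w₀ over full span):
  M_2 = 3w₀Lx/20 - w₀L²/30 - w₀x³/(6L) = 3·(-14)·10·(10/3)/20 - (-14)·10²/30 - (-14)·(10/3)³/(6·10) = -1190/81 kN·m
Load 3 — applied couple M₀=15 kN·m at a=20/3 m (b=L-a=10/3):
  M_3 = R_Ax - M_A  [x≤a] with R_A=2, M_A=5 = 2·(10/3) - 5 = 5/3 kN·m
Superposition: M = Σ M_i = -16169/2025 kN·m ≈ -7.984691 kN·m

M(10/3) = -16169/2025 kN·m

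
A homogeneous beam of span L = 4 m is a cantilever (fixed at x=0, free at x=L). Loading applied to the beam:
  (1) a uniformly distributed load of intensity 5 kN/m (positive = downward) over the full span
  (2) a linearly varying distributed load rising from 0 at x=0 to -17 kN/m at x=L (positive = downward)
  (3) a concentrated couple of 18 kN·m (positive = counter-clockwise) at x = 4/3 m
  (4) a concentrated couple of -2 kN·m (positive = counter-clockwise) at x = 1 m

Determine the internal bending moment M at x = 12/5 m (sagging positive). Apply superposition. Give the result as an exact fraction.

M(12/5) = 4672/375 kN·m

Load 1 — uniform load w=5 kN/m over full span:
  M_1 = -w(L-x)²/2 = -5·(4-(12/5))²/2 = -32/5 kN·m
Load 2 — triangular load w₀=-17 kN/m (0→w₀ over full span):
  M_2 = w₀Lx/2 - w₀L²/3 - w₀x³/(6L) = (-17)·4·(12/5)/2 - (-17)·4²/3 - (-17)·(12/5)³/(6·4) = 7072/375 kN·m
Load 3 — applied couple M₀=18 kN·m at a=4/3 m (b=L-a=8/3):
  M_3 = 0  [x>a] = 0 kN·m
Load 4 — applied couple M₀=-2 kN·m at a=1 m (b=L-a=3):
  M_4 = 0  [x>a] = 0 kN·m
Superposition: M = Σ M_i = 4672/375 kN·m ≈ 12.458667 kN·m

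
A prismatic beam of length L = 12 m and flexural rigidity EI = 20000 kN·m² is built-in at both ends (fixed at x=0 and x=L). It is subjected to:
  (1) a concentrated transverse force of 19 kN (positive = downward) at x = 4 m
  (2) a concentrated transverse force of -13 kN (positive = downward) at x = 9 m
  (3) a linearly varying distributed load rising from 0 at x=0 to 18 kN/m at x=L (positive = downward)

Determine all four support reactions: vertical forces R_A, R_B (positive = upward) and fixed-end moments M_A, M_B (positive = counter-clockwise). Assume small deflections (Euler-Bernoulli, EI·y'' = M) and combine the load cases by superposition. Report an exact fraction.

Load 1 — point force P=19 kN at a=4 m (b=L-a=8):
  R_A = Pb²(3a+b)/L³ = 19·8²·(3·4+8)/12³ = 380/27 kN
  M_A = Pab²/L² = 19·4·8²/12² = 304/9 kN·m
  R_B = Pa²(a+3b)/L³ = 19·4²·(4+3·8)/12³ = 133/27 kN
  M_B = -Pa²b/L² = -19·4²·8/12² = -152/9 kN·m
Load 2 — point force P=-13 kN at a=9 m (b=L-a=3):
  R_A = Pb²(3a+b)/L³ = (-13)·3²·(3·9+3)/12³ = -65/32 kN
  M_A = Pab²/L² = (-13)·9·3²/12² = -117/16 kN·m
  R_B = Pa²(a+3b)/L³ = (-13)·9²·(9+3·3)/12³ = -351/32 kN
  M_B = -Pa²b/L² = -(-13)·9²·3/12² = 351/16 kN·m
Load 3 — triangular load w₀=18 kN/m (0→w₀ over full span):
  R_A = 3w₀L/20 = 3·18·12/20 = 162/5 kN
  M_A = w₀L²/30 = 18·12²/30 = 432/5 kN·m
  R_B = 7w₀L/20 = 7·18·12/20 = 378/5 kN
  M_B = -w₀L²/20 = -18·12²/20 = -648/5 kN·m
Superposition: R_A = 191993/4320 kN, M_A = 81263/720 kN·m, R_B = 300487/4320 kN, M_B = -89677/720 kN·m

R_A = 191993/4320 kN, M_A = 81263/720 kN·m, R_B = 300487/4320 kN, M_B = -89677/720 kN·m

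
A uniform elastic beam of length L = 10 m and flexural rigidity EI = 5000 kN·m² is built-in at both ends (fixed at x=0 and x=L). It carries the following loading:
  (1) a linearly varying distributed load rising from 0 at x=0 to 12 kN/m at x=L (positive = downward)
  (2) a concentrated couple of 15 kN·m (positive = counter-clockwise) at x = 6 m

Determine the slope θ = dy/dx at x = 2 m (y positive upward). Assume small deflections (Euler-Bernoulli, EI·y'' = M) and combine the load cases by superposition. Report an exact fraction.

θ(2) = -313/31250 rad

Load 1 — triangular load w₀=12 kN/m (0→w₀ over full span):
  θ_1 = -w₀(2x(L-x)(L-2x)(x+2L)+x²(L-x)²)/(120LEI) = -12·(2·2·(10-2)·(10-2·2)·(2+2·10)+2²·(10-2)²)/(120·10·5000) = -28/3125 rad
Load 2 — applied couple M₀=15 kN·m at a=6 m (b=L-a=4):
  θ_2 = (R_Ax²/2 - M_Ax)/EI  [x≤a] with R_A=54/25, M_A=24/5 = ((54/25)·2²/2 - (24/5)·2)/5000 = -33/31250 rad
Superposition: θ = Σ θ_i = -313/31250 rad ≈ -0.010016 rad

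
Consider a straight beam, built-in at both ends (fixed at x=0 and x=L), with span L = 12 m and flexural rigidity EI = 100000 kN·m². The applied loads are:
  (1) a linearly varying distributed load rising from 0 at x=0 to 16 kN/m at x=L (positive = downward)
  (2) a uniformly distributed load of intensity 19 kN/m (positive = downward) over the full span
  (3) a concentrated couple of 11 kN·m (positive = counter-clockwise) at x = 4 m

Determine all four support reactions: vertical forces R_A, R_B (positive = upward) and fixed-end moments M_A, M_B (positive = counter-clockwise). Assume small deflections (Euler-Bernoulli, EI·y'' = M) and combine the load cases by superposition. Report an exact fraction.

Load 1 — triangular load w₀=16 kN/m (0→w₀ over full span):
  R_A = 3w₀L/20 = 3·16·12/20 = 144/5 kN
  M_A = w₀L²/30 = 16·12²/30 = 384/5 kN·m
  R_B = 7w₀L/20 = 7·16·12/20 = 336/5 kN
  M_B = -w₀L²/20 = -16·12²/20 = -576/5 kN·m
Load 2 — uniform load w=19 kN/m over full span:
  R_A = wL/2 = 19·12/2 = 114 kN
  M_A = wL²/12 = 19·12²/12 = 228 kN·m
  R_B = wL/2 = 19·12/2 = 114 kN
  M_B = -wL²/12 = -19·12²/12 = -228 kN·m
Load 3 — applied couple M₀=11 kN·m at a=4 m (b=L-a=8):
  R_A = 6M₀ab/L³ = 6·11·4·8/12³ = 11/9 kN
  M_A = M₀b(2a-b)/L² = 11·8·(2·4-8)/12² = 0 kN·m
  R_B = -6M₀ab/L³ = -6·11·4·8/12³ = -11/9 kN
  M_B = M₀a(2b-a)/L² = 11·4·(2·8-4)/12² = 11/3 kN·m
Superposition: R_A = 6481/45 kN, M_A = 1524/5 kN·m, R_B = 8099/45 kN, M_B = -5093/15 kN·m

R_A = 6481/45 kN, M_A = 1524/5 kN·m, R_B = 8099/45 kN, M_B = -5093/15 kN·m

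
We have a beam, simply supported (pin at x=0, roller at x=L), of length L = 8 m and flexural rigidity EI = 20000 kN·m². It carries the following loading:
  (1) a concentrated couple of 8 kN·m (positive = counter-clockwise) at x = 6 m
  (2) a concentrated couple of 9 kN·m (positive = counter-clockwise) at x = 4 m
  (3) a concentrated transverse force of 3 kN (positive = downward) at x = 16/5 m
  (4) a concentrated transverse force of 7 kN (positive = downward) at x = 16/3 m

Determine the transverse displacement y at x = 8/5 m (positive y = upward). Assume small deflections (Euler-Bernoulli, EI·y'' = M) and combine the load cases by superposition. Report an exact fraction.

y(8/5) = -87901/25312500 m

Load 1 — applied couple M₀=8 kN·m at a=6 m (b=L-a=2):
  y_1 = (M₀x³/(6L)+C₁x)/EI  [x≤a] with C₁=M₀(3b²-L²)/(6L)=-26/3 = (8·(8/5)³/(6·8)+(-26/3)·(8/5))/20000 = -103/156250 m
Load 2 — applied couple M₀=9 kN·m at a=4 m (b=L-a=4):
  y_2 = (M₀x³/(6L)+C₁x)/EI  [x≤a] with C₁=M₀(3b²-L²)/(6L)=-3 = (9·(8/5)³/(6·8)+(-3)·(8/5))/20000 = -63/312500 m
Load 3 — point force P=3 kN at a=16/5 m (b=L-a=24/5):
  y_3 = -Pbx(L²-b²-x²)/(6LEI)  [x≤a] = -3·(24/5)·(8/5)·(8²-(24/5)²-(8/5)²)/(6·8·20000) = -72/78125 m
Load 4 — point force P=7 kN at a=16/3 m (b=L-a=8/3):
  y_4 = -Pbx(L²-b²-x²)/(6LEI)  [x≤a] = -7·(8/3)·(8/5)·(8²-(8/3)²-(8/5)²)/(6·8·20000) = -10696/6328125 m
Superposition: y = Σ y_i = -87901/25312500 m ≈ -0.003473 m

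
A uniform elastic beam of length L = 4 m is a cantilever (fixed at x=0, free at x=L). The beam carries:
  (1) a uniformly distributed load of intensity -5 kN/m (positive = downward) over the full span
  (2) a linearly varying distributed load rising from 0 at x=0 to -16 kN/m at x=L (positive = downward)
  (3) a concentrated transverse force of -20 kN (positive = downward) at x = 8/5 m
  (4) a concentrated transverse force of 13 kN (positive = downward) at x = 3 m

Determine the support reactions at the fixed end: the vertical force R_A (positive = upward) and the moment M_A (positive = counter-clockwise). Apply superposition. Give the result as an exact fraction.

Load 1 — uniform load w=-5 kN/m over full span:
  R_A = wL = (-5)·4 = -20 kN
  M_A = wL²/2 = (-5)·4²/2 = -40 kN·m
Load 2 — triangular load w₀=-16 kN/m (0→w₀ over full span):
  R_A = w₀L/2 = (-16)·4/2 = -32 kN
  M_A = w₀L²/3 = (-16)·4²/3 = -256/3 kN·m
Load 3 — point force P=-20 kN at a=8/5 m (b=L-a=12/5):
  R_A = P = (-20) = -20 kN
  M_A = Pa = (-20)·(8/5) = -32 kN·m
Load 4 — point force P=13 kN at a=3 m (b=L-a=1):
  R_A = P = 13 kN
  M_A = Pa = 13·3 = 39 kN·m
Superposition: R_A = -59 kN, M_A = -355/3 kN·m

R_A = -59 kN, M_A = -355/3 kN·m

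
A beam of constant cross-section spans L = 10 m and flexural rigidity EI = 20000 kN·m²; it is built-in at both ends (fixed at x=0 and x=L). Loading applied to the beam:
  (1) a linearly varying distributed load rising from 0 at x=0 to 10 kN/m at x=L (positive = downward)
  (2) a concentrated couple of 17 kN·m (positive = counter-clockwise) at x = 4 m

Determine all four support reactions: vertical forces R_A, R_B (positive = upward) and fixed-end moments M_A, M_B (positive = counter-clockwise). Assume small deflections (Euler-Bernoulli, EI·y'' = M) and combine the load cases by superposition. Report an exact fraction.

Load 1 — triangular load w₀=10 kN/m (0→w₀ over full span):
  R_A = 3w₀L/20 = 3·10·10/20 = 15 kN
  M_A = w₀L²/30 = 10·10²/30 = 100/3 kN·m
  R_B = 7w₀L/20 = 7·10·10/20 = 35 kN
  M_B = -w₀L²/20 = -10·10²/20 = -50 kN·m
Load 2 — applied couple M₀=17 kN·m at a=4 m (b=L-a=6):
  R_A = 6M₀ab/L³ = 6·17·4·6/10³ = 306/125 kN
  M_A = M₀b(2a-b)/L² = 17·6·(2·4-6)/10² = 51/25 kN·m
  R_B = -6M₀ab/L³ = -6·17·4·6/10³ = -306/125 kN
  M_B = M₀a(2b-a)/L² = 17·4·(2·6-4)/10² = 136/25 kN·m
Superposition: R_A = 2181/125 kN, M_A = 2653/75 kN·m, R_B = 4069/125 kN, M_B = -1114/25 kN·m

R_A = 2181/125 kN, M_A = 2653/75 kN·m, R_B = 4069/125 kN, M_B = -1114/25 kN·m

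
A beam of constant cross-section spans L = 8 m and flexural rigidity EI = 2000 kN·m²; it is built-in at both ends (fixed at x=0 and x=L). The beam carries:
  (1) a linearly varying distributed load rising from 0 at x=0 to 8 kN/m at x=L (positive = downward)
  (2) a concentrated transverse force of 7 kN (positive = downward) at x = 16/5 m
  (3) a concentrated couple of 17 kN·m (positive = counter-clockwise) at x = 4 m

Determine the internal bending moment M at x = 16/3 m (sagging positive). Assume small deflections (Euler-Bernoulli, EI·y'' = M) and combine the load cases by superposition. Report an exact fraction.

Load 1 — triangular load w₀=8 kN/m (0→w₀ over full span):
  M_1 = 3w₀Lx/20 - w₀L²/30 - w₀x³/(6L) = 3·8·8·(16/3)/20 - 8·8²/30 - 8·(16/3)³/(6·8) = 3584/405 kN·m
Load 2 — point force P=7 kN at a=16/5 m (b=L-a=24/5):
  M_2 = Pa²(a+3b)(L-x)/L³ - Pa²b/L²  [x>a] = 7·(16/5)²·((16/5)+3·(24/5))·(8-(16/3))/8³ - 7·(16/5)²·(24/5)/8² = 448/375 kN·m
Load 3 — applied couple M₀=17 kN·m at a=4 m (b=L-a=4):
  M_3 = R_Ax - M_A - M₀  [x>a] with R_A=51/16, M_A=17/4 = (51/16)·(16/3) - (17/4) - 17 = -17/4 kN·m
Superposition: M = Σ M_i = 234659/40500 kN·m ≈ 5.794049 kN·m

M(16/3) = 234659/40500 kN·m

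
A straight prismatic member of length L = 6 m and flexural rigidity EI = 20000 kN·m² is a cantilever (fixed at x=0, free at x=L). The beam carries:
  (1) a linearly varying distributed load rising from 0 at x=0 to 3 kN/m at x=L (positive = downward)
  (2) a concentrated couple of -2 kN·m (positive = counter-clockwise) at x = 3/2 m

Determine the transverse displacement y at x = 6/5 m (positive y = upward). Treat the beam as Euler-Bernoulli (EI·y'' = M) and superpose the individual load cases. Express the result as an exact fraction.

Load 1 — triangular load w₀=3 kN/m (0→w₀ over full span):
  y_1 = (w₀Lx³/12-w₀L²x²/6-w₀x⁵/(120L))/EI = (3·6·(6/5)³/12-3·6²·(6/5)²/6-3·(6/5)⁵/(120·6))/20000 = -182331/156250000 m
Load 2 — applied couple M₀=-2 kN·m at a=3/2 m (b=L-a=9/2):
  y_2 = M₀x²/(2EI)  [x≤a] = (-2)·(6/5)²/(2·20000) = -9/125000 m
Superposition: y = Σ y_i = -193581/156250000 m ≈ -0.001239 m

y(6/5) = -193581/156250000 m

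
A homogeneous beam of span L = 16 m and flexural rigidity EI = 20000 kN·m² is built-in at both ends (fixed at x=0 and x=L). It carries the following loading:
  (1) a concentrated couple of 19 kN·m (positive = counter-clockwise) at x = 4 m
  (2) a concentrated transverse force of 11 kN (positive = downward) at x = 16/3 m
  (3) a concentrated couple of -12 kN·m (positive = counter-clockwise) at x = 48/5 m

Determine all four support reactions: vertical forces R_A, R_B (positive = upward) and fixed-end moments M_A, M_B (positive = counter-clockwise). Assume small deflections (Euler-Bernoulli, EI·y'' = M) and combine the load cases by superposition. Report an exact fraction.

R_A = 726113/86400 kN, M_A = 201653/10800 kN·m, R_B = 224287/86400 kN, M_B = -92227/10800 kN·m

Load 1 — applied couple M₀=19 kN·m at a=4 m (b=L-a=12):
  R_A = 6M₀ab/L³ = 6·19·4·12/16³ = 171/128 kN
  M_A = M₀b(2a-b)/L² = 19·12·(2·4-12)/16² = -57/16 kN·m
  R_B = -6M₀ab/L³ = -6·19·4·12/16³ = -171/128 kN
  M_B = M₀a(2b-a)/L² = 19·4·(2·12-4)/16² = 95/16 kN·m
Load 2 — point force P=11 kN at a=16/3 m (b=L-a=32/3):
  R_A = Pb²(3a+b)/L³ = 11·(32/3)²·(3·(16/3)+(32/3))/16³ = 220/27 kN
  M_A = Pab²/L² = 11·(16/3)·(32/3)²/16² = 704/27 kN·m
  R_B = Pa²(a+3b)/L³ = 11·(16/3)²·((16/3)+3·(32/3))/16³ = 77/27 kN
  M_B = -Pa²b/L² = -11·(16/3)²·(32/3)/16² = -352/27 kN·m
Load 3 — applied couple M₀=-12 kN·m at a=48/5 m (b=L-a=32/5):
  R_A = 6M₀ab/L³ = 6·(-12)·(48/5)·(32/5)/16³ = -27/25 kN
  M_A = M₀b(2a-b)/L² = (-12)·(32/5)·(2·(48/5)-(32/5))/16² = -96/25 kN·m
  R_B = -6M₀ab/L³ = -6·(-12)·(48/5)·(32/5)/16³ = 27/25 kN
  M_B = M₀a(2b-a)/L² = (-12)·(48/5)·(2·(32/5)-(48/5))/16² = -36/25 kN·m
Superposition: R_A = 726113/86400 kN, M_A = 201653/10800 kN·m, R_B = 224287/86400 kN, M_B = -92227/10800 kN·m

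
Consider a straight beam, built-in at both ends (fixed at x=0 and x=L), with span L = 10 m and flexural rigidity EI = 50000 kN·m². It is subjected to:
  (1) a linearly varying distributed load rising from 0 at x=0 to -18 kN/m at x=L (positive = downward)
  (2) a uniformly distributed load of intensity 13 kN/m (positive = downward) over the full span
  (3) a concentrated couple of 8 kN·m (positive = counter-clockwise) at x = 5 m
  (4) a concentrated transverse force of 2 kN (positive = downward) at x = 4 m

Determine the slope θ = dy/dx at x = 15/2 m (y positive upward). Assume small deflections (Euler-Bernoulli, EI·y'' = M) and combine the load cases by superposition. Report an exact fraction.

Load 1 — triangular load w₀=-18 kN/m (0→w₀ over full span):
  θ_1 = -w₀(2x(L-x)(L-2x)(x+2L)+x²(L-x)²)/(120LEI) = -(-18)·(2·(15/2)·(10-(15/2))·(10-2·(15/2))·((15/2)+2·10)+(15/2)²·(10-(15/2))²)/(120·10·50000) = -369/256000 rad
Load 2 — uniform load w=13 kN/m over full span:
  θ_2 = -wx(L-x)(L-2x)/(12EI) = -13·(15/2)·(10-(15/2))·(10-2·(15/2))/(12·50000) = 13/6400 rad
Load 3 — applied couple M₀=8 kN·m at a=5 m (b=L-a=5):
  θ_3 = (R_Ax²/2 - M_Ax - M₀(x-a))/EI  [x>a] with R_A=6/5, M_A=2 = ((6/5)·(15/2)²/2 - 2·(15/2) - 8·((15/2)-5))/50000 = -1/40000 rad
Load 4 — point force P=2 kN at a=4 m (b=L-a=6):
  θ_4 = Pa²(L-x)(2bL-(3b+a)(L-x))/(2L³EI)  [x>a] = 2·4²·(10-(15/2))·(2·6·10-(3·6+4)·(10-(15/2)))/(2·10³·50000) = 13/250000 rad
Superposition: θ = Σ θ_i = 19739/32000000 rad ≈ 0.000617 rad

θ(15/2) = 19739/32000000 rad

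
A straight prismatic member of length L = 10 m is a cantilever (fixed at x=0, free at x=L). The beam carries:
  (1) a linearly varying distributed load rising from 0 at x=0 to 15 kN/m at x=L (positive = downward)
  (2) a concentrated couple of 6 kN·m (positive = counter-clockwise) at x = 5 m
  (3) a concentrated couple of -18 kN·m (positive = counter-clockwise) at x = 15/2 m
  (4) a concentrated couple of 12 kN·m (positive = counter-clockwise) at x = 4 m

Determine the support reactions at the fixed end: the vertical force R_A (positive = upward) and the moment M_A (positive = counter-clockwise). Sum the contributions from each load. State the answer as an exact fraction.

R_A = 75 kN, M_A = 500 kN·m

Load 1 — triangular load w₀=15 kN/m (0→w₀ over full span):
  R_A = w₀L/2 = 15·10/2 = 75 kN
  M_A = w₀L²/3 = 15·10²/3 = 500 kN·m
Load 2 — applied couple M₀=6 kN·m at a=5 m (b=L-a=5):
  R_A = 0 kN
  M_A = -M₀ = -6 kN·m
Load 3 — applied couple M₀=-18 kN·m at a=15/2 m (b=L-a=5/2):
  R_A = 0 kN
  M_A = -M₀ = -(-18) = 18 kN·m
Load 4 — applied couple M₀=12 kN·m at a=4 m (b=L-a=6):
  R_A = 0 kN
  M_A = -M₀ = -12 kN·m
Superposition: R_A = 75 kN, M_A = 500 kN·m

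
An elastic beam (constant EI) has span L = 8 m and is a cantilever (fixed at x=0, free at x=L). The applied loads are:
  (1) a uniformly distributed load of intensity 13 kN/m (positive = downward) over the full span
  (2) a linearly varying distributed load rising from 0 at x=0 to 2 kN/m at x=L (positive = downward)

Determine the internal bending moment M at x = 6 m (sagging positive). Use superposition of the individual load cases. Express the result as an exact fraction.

M(6) = -89/3 kN·m

Load 1 — uniform load w=13 kN/m over full span:
  M_1 = -w(L-x)²/2 = -13·(8-6)²/2 = -26 kN·m
Load 2 — triangular load w₀=2 kN/m (0→w₀ over full span):
  M_2 = w₀Lx/2 - w₀L²/3 - w₀x³/(6L) = 2·8·6/2 - 2·8²/3 - 2·6³/(6·8) = -11/3 kN·m
Superposition: M = Σ M_i = -89/3 kN·m ≈ -29.666667 kN·m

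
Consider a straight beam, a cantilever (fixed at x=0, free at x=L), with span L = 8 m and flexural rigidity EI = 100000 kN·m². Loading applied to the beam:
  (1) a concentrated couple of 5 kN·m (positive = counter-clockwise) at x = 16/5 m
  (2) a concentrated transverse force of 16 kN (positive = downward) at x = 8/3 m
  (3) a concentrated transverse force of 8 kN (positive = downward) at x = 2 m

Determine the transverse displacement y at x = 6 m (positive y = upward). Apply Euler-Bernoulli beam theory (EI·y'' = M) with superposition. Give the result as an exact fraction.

y(6) = -3869/1265625 m

Load 1 — applied couple M₀=5 kN·m at a=16/5 m (b=L-a=24/5):
  y_1 = M₀a(2x-a)/(2EI)  [x>a] = 5·(16/5)·(2·6-(16/5))/(2·100000) = 11/15625 m
Load 2 — point force P=16 kN at a=8/3 m (b=L-a=16/3):
  y_2 = -Pa²(3x-a)/(6EI)  [x>a] = -16·(8/3)²·(3·6-(8/3))/(6·100000) = -736/253125 m
Load 3 — point force P=8 kN at a=2 m (b=L-a=6):
  y_3 = -Pa²(3x-a)/(6EI)  [x>a] = -8·2²·(3·6-2)/(6·100000) = -8/9375 m
Superposition: y = Σ y_i = -3869/1265625 m ≈ -0.003057 m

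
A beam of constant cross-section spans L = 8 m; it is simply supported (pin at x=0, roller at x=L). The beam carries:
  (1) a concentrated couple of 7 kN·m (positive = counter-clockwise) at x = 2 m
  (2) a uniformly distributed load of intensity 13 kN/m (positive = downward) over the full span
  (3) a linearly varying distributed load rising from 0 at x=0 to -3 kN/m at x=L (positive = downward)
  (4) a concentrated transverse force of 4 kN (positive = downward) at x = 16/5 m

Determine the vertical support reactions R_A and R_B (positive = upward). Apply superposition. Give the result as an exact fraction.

Load 1 — applied couple M₀=7 kN·m at a=2 m (b=L-a=6):
  R_A = M₀/L = 7/8 kN
  R_B = -M₀/L = -7/8 kN
Load 2 — uniform load w=13 kN/m over full span:
  R_A = wL/2 = 13·8/2 = 52 kN
  R_B = wL/2 = 13·8/2 = 52 kN
Load 3 — triangular load w₀=-3 kN/m (0→w₀ over full span):
  R_A = w₀L/6 = (-3)·8/6 = -4 kN
  R_B = w₀L/3 = (-3)·8/3 = -8 kN
Load 4 — point force P=4 kN at a=16/5 m (b=L-a=24/5):
  R_A = Pb/L = 4·(24/5)/8 = 12/5 kN
  R_B = Pa/L = 4·(16/5)/8 = 8/5 kN
Superposition: R_A = 2051/40 kN, R_B = 1789/40 kN

R_A = 2051/40 kN, R_B = 1789/40 kN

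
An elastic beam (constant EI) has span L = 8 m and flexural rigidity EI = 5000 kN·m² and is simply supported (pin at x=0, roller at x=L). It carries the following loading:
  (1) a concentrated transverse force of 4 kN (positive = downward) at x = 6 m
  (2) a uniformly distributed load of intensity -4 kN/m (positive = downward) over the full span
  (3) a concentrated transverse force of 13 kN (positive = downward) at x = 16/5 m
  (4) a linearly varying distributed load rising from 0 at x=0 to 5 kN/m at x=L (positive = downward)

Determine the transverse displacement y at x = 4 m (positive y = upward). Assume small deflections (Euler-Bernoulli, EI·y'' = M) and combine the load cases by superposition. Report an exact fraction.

y(4) = -3761/234375 m

Load 1 — point force P=4 kN at a=6 m (b=L-a=2):
  y_1 = -Pbx(L²-b²-x²)/(6LEI)  [x≤a] = -4·2·4·(8²-2²-4²)/(6·8·5000) = -11/1875 m
Load 2 — uniform load w=-4 kN/m over full span:
  y_2 = -wx(L³-2Lx²+x³)/(24EI) = -(-4)·4·(8³-2·8·4²+4³)/(24·5000) = 16/375 m
Load 3 — point force P=13 kN at a=16/5 m (b=L-a=24/5):
  y_3 = -Pa(L-x)(2Lx-a²-x²)/(6LEI)  [x>a] = -13·(16/5)·(8-4)·(2·8·4-(16/5)²-4²)/(6·8·5000) = -6136/234375 m
Load 4 — triangular load w₀=5 kN/m (0→w₀ over full span):
  y_4 = -w₀x(7L⁴-10L²x²+3x⁴)/(360LEI) = -5·4·(7·8⁴-10·8²·4²+3·4⁴)/(360·8·5000) = -2/75 m
Superposition: y = Σ y_i = -3761/234375 m ≈ -0.016047 m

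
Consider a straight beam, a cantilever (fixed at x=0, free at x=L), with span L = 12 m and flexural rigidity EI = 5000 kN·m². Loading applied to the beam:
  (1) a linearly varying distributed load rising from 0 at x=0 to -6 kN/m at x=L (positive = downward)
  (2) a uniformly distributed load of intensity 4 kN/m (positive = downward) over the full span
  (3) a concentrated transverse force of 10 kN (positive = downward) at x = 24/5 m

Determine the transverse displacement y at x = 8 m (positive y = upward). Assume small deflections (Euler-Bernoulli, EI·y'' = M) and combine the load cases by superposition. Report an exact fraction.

y(8) = -2432/46875 m

Load 1 — triangular load w₀=-6 kN/m (0→w₀ over full span):
  y_1 = (w₀Lx³/12-w₀L²x²/6-w₀x⁵/(120L))/EI = ((-6)·12·8³/12-(-6)·12²·8²/6-(-6)·8⁵/(120·12))/5000 = 11776/9375 m
Load 2 — uniform load w=4 kN/m over full span:
  y_2 = -wx²(x²-4Lx+6L²)/(24EI) = -4·8²·(8²-4·12·8+6·12²)/(24·5000) = -2176/1875 m
Load 3 — point force P=10 kN at a=24/5 m (b=L-a=36/5):
  y_3 = -Pa²(3x-a)/(6EI)  [x>a] = -10·(24/5)²·(3·8-(24/5))/(6·5000) = -2304/15625 m
Superposition: y = Σ y_i = -2432/46875 m ≈ -0.051883 m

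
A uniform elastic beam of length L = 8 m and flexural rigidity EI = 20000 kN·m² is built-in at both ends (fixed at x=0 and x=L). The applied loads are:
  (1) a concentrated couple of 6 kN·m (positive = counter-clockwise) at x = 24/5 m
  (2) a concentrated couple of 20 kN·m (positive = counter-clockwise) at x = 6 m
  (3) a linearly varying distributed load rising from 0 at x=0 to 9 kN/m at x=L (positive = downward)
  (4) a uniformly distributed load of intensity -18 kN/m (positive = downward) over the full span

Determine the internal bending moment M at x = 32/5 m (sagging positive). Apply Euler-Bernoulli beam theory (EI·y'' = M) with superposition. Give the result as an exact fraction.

Load 1 — applied couple M₀=6 kN·m at a=24/5 m (b=L-a=16/5):
  M_1 = R_Ax - M_A - M₀  [x>a] with R_A=27/25, M_A=48/25 = (27/25)·(32/5) - (48/25) - 6 = -126/125 kN·m
Load 2 — applied couple M₀=20 kN·m at a=6 m (b=L-a=2):
  M_2 = R_Ax - M_A - M₀  [x>a] with R_A=45/16, M_A=25/4 = (45/16)·(32/5) - (25/4) - 20 = -33/4 kN·m
Load 3 — triangular load w₀=9 kN/m (0→w₀ over full span):
  M_3 = 3w₀Lx/20 - w₀L²/30 - w₀x³/(6L) = 3·9·8·(32/5)/20 - 9·8²/30 - 9·(32/5)³/(6·8) = 96/125 kN·m
Load 4 — uniform load w=-18 kN/m over full span:
  M_4 = wLx/2 - wL²/12 - wx²/2 = (-18)·8·(32/5)/2 - (-18)·8²/12 - (-18)·(32/5)²/2 = 96/25 kN·m
Superposition: M = Σ M_i = -93/20 kN·m ≈ -4.650000 kN·m

M(32/5) = -93/20 kN·m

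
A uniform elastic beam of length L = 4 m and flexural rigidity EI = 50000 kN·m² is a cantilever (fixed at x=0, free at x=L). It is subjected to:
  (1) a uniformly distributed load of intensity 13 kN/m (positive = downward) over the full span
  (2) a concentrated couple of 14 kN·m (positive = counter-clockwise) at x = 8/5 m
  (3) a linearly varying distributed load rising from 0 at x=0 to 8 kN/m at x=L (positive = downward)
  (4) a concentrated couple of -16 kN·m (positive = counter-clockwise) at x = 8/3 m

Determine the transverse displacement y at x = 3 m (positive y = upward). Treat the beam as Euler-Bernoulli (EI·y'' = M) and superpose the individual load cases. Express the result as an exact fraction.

Load 1 — uniform load w=13 kN/m over full span:
  y_1 = -wx²(x²-4Lx+6L²)/(24EI) = -13·3²·(3²-4·4·3+6·4²)/(24·50000) = -2223/400000 m
Load 2 — applied couple M₀=14 kN·m at a=8/5 m (b=L-a=12/5):
  y_2 = M₀a(2x-a)/(2EI)  [x>a] = 14·(8/5)·(2·3-(8/5))/(2·50000) = 77/78125 m
Load 3 — triangular load w₀=8 kN/m (0→w₀ over full span):
  y_3 = (w₀Lx³/12-w₀L²x²/6-w₀x⁵/(120L))/EI = (8·4·3³/12-8·4²·3²/6-8·3⁵/(120·4))/50000 = -2481/1000000 m
Load 4 — applied couple M₀=-16 kN·m at a=8/3 m (b=L-a=4/3):
  y_4 = M₀a(2x-a)/(2EI)  [x>a] = (-16)·(8/3)·(2·3-(8/3))/(2·50000) = -8/5625 m
Superposition: y = Σ y_i = -762761/90000000 m ≈ -0.008475 m

y(3) = -762761/90000000 m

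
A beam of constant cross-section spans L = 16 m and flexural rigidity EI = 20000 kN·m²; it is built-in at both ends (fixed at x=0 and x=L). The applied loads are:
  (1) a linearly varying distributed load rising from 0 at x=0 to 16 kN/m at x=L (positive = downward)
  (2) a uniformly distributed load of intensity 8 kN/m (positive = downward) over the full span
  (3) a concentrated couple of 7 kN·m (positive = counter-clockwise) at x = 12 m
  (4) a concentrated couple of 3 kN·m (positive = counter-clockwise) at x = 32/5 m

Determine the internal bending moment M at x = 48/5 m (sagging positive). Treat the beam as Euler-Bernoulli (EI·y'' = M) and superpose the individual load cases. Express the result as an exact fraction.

M(48/5) = 323027/2000 kN·m

Load 1 — triangular load w₀=16 kN/m (0→w₀ over full span):
  M_1 = 3w₀Lx/20 - w₀L²/30 - w₀x³/(6L) = 3·16·16·(48/5)/20 - 16·16²/30 - 16·(48/5)³/(6·16) = 31744/375 kN·m
Load 2 — uniform load w=8 kN/m over full span:
  M_2 = wLx/2 - wL²/12 - wx²/2 = 8·16·(48/5)/2 - 8·16²/12 - 8·(48/5)²/2 = 5632/75 kN·m
Load 3 — applied couple M₀=7 kN·m at a=12 m (b=L-a=4):
  M_3 = R_Ax - M_A  [x≤a] with R_A=63/128, M_A=35/16 = (63/128)·(48/5) - (35/16) = 203/80 kN·m
Load 4 — applied couple M₀=3 kN·m at a=32/5 m (b=L-a=48/5):
  M_4 = R_Ax - M_A - M₀  [x>a] with R_A=27/100, M_A=9/25 = (27/100)·(48/5) - (9/25) - 3 = -96/125 kN·m
Superposition: M = Σ M_i = 323027/2000 kN·m ≈ 161.513500 kN·m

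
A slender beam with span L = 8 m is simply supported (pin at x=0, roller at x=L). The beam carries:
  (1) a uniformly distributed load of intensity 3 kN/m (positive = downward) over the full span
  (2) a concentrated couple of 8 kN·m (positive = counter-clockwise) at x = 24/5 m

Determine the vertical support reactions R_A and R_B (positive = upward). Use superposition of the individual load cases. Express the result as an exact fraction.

R_A = 13 kN, R_B = 11 kN

Load 1 — uniform load w=3 kN/m over full span:
  R_A = wL/2 = 3·8/2 = 12 kN
  R_B = wL/2 = 3·8/2 = 12 kN
Load 2 — applied couple M₀=8 kN·m at a=24/5 m (b=L-a=16/5):
  R_A = M₀/L = 8/8 = 1 kN
  R_B = -M₀/L = -8/8 = -1 kN
Superposition: R_A = 13 kN, R_B = 11 kN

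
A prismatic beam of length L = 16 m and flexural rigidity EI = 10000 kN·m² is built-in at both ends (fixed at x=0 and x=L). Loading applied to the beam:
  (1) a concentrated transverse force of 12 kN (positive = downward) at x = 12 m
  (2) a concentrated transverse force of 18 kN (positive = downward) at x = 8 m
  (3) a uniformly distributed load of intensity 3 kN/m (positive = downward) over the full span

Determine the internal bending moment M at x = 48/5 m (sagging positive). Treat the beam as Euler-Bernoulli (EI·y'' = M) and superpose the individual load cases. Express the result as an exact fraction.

Load 1 — point force P=12 kN at a=12 m (b=L-a=4):
  M_1 = Pb²(3a+b)x/L³ - Pab²/L²  [x≤a] = 12·4²·(3·12+4)·(48/5)/16³ - 12·12·4²/16² = 9 kN·m
Load 2 — point force P=18 kN at a=8 m (b=L-a=8):
  M_2 = Pa²(a+3b)(L-x)/L³ - Pa²b/L²  [x>a] = 18·8²·(8+3·8)·(16-(48/5))/16³ - 18·8²·8/16² = 108/5 kN·m
Load 3 — uniform load w=3 kN/m over full span:
  M_3 = wLx/2 - wL²/12 - wx²/2 = 3·16·(48/5)/2 - 3·16²/12 - 3·(48/5)²/2 = 704/25 kN·m
Superposition: M = Σ M_i = 1469/25 kN·m ≈ 58.760000 kN·m

M(48/5) = 1469/25 kN·m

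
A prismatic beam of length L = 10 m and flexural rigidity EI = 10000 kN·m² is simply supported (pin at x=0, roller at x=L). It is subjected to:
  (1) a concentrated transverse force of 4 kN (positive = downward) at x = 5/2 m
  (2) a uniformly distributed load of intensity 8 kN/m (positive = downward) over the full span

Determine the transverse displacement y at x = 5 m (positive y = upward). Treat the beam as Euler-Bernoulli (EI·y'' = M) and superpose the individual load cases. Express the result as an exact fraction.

y(5) = -211/1920 m

Load 1 — point force P=4 kN at a=5/2 m (b=L-a=15/2):
  y_1 = -Pa(L-x)(2Lx-a²-x²)/(6LEI)  [x>a] = -4·(5/2)·(10-5)·(2·10·5-(5/2)²-5²)/(6·10·10000) = -11/1920 m
Load 2 — uniform load w=8 kN/m over full span:
  y_2 = -wx(L³-2Lx²+x³)/(24EI) = -8·5·(10³-2·10·5²+5³)/(24·10000) = -5/48 m
Superposition: y = Σ y_i = -211/1920 m ≈ -0.109896 m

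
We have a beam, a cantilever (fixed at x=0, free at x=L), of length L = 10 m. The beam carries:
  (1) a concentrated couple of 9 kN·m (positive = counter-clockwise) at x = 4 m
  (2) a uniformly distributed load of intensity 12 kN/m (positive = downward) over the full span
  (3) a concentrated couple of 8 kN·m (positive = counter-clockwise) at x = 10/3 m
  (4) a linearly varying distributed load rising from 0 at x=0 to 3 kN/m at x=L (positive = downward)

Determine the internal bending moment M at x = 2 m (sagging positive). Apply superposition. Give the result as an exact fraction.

Load 1 — applied couple M₀=9 kN·m at a=4 m (b=L-a=6):
  M_1 = M₀  [x≤a] = 9 = 9 kN·m
Load 2 — uniform load w=12 kN/m over full span:
  M_2 = -w(L-x)²/2 = -12·(10-2)²/2 = -384 kN·m
Load 3 — applied couple M₀=8 kN·m at a=10/3 m (b=L-a=20/3):
  M_3 = M₀  [x≤a] = 8 = 8 kN·m
Load 4 — triangular load w₀=3 kN/m (0→w₀ over full span):
  M_4 = w₀Lx/2 - w₀L²/3 - w₀x³/(6L) = 3·10·2/2 - 3·10²/3 - 3·2³/(6·10) = -352/5 kN·m
Superposition: M = Σ M_i = -2187/5 kN·m ≈ -437.400000 kN·m

M(2) = -2187/5 kN·m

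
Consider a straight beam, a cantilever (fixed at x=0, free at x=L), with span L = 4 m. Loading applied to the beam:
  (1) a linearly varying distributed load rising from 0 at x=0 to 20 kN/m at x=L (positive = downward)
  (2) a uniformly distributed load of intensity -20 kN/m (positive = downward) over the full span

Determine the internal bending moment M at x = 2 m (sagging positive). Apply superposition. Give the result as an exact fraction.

M(2) = 20/3 kN·m

Load 1 — triangular load w₀=20 kN/m (0→w₀ over full span):
  M_1 = w₀Lx/2 - w₀L²/3 - w₀x³/(6L) = 20·4·2/2 - 20·4²/3 - 20·2³/(6·4) = -100/3 kN·m
Load 2 — uniform load w=-20 kN/m over full span:
  M_2 = -w(L-x)²/2 = -(-20)·(4-2)²/2 = 40 kN·m
Superposition: M = Σ M_i = 20/3 kN·m ≈ 6.666667 kN·m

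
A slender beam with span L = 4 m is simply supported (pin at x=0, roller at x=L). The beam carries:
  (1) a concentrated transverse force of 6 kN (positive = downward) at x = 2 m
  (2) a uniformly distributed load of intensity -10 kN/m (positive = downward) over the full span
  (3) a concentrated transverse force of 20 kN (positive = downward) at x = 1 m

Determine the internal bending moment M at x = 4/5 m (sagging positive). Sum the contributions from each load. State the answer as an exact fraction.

Load 1 — point force P=6 kN at a=2 m (b=L-a=2):
  M_1 = Pbx/L  [x≤a] = 6·2·(4/5)/4 = 12/5 kN·m
Load 2 — uniform load w=-10 kN/m over full span:
  M_2 = wx(L-x)/2 = (-10)·(4/5)·(4-(4/5))/2 = -64/5 kN·m
Load 3 — point force P=20 kN at a=1 m (b=L-a=3):
  M_3 = Pbx/L  [x≤a] = 20·3·(4/5)/4 = 12 kN·m
Superposition: M = Σ M_i = 8/5 kN·m ≈ 1.600000 kN·m

M(4/5) = 8/5 kN·m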